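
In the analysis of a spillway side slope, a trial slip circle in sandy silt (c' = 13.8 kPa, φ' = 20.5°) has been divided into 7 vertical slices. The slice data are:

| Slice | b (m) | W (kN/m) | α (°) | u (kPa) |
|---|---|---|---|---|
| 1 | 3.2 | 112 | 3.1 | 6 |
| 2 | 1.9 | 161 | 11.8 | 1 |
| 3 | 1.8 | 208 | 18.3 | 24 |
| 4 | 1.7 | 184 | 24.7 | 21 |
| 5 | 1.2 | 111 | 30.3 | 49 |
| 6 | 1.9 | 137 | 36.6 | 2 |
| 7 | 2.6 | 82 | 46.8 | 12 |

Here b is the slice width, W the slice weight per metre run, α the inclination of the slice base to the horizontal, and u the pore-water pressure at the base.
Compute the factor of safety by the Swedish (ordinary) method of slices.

FS = 1.26

Ordinary method of slices: FS = Σ[c'·Δl_i + (W_i cosα_i − u_i·Δl_i)·tanφ'] / Σ W_i sinα_i, with Δl_i = b_i / cosα_i.
Slice 1: Δl = 3.2/cos3.1° = 3.205 m; N'_1 = 112·cos3.1° − 6·3.205 = 92.6; c'Δl = 44.22; W sinα = 6.1
Slice 2: Δl = 1.9/cos11.8° = 1.941 m; N'_2 = 161·cos11.8° − 1·1.941 = 155.7; c'Δl = 26.79; W sinα = 32.9
Slice 3: Δl = 1.8/cos18.3° = 1.896 m; N'_3 = 208·cos18.3° − 24·1.896 = 152.0; c'Δl = 26.16; W sinα = 65.3
Slice 4: Δl = 1.7/cos24.7° = 1.871 m; N'_4 = 184·cos24.7° − 21·1.871 = 127.9; c'Δl = 25.82; W sinα = 76.9
Slice 5: Δl = 1.2/cos30.3° = 1.390 m; N'_5 = 111·cos30.3° − 49·1.390 = 27.7; c'Δl = 19.18; W sinα = 56.0
Slice 6: Δl = 1.9/cos36.6° = 2.367 m; N'_6 = 137·cos36.6° − 2·2.367 = 105.3; c'Δl = 32.66; W sinα = 81.7
Slice 7: Δl = 2.6/cos46.8° = 3.798 m; N'_7 = 82·cos46.8° − 12·3.798 = 10.6; c'Δl = 52.41; W sinα = 59.8
Σc'Δl = 227.3 kN/m; ΣN' = 671.7 kN/m; ΣW sinα = 378.6 kN/m
Resisting = 227.3 + 671.7·tan20.5° = 227.3 + 251.1 = 478.4 kN/m
FS = 478.4 / 378.6 = 1.263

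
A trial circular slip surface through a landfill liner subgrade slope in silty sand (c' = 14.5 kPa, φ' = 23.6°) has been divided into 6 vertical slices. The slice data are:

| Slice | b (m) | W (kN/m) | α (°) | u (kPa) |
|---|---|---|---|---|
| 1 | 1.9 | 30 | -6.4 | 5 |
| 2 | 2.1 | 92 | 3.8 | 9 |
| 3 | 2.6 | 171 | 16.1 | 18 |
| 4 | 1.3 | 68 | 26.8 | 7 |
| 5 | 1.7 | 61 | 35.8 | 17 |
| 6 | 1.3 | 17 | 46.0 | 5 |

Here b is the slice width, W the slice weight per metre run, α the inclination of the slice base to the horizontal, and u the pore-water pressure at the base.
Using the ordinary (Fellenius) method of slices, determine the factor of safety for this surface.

FS = 2.30

Ordinary method of slices: FS = Σ[c'·Δl_i + (W_i cosα_i − u_i·Δl_i)·tanφ'] / Σ W_i sinα_i, with Δl_i = b_i / cosα_i.
Slice 1: Δl = 1.9/cos(-6.4°) = 1.912 m; N'_1 = 30·cos(-6.4°) − 5·1.912 = 20.3; c'Δl = 27.72; W sinα = -3.3
Slice 2: Δl = 2.1/cos3.8° = 2.105 m; N'_2 = 92·cos3.8° − 9·2.105 = 72.9; c'Δl = 30.52; W sinα = 6.1
Slice 3: Δl = 2.6/cos16.1° = 2.706 m; N'_3 = 171·cos16.1° − 18·2.706 = 115.6; c'Δl = 39.24; W sinα = 47.4
Slice 4: Δl = 1.3/cos26.8° = 1.456 m; N'_4 = 68·cos26.8° − 7·1.456 = 50.5; c'Δl = 21.12; W sinα = 30.7
Slice 5: Δl = 1.7/cos35.8° = 2.096 m; N'_5 = 61·cos35.8° − 17·2.096 = 13.8; c'Δl = 30.39; W sinα = 35.7
Slice 6: Δl = 1.3/cos46.0° = 1.871 m; N'_6 = 17·cos46.0° − 5·1.871 = 2.5; c'Δl = 27.14; W sinα = 12.2
Σc'Δl = 176.1 kN/m; ΣN' = 275.5 kN/m; ΣW sinα = 128.7 kN/m
Resisting = 176.1 + 275.5·tan23.6° = 176.1 + 120.4 = 296.5 kN/m
FS = 296.5 / 128.7 = 2.303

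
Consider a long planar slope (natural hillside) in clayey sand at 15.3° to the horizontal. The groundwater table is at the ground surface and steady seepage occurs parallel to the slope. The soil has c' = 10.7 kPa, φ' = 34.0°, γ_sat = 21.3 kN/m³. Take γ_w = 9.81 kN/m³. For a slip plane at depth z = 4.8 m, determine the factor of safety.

With seepage parallel to the slope and the water table at the surface, the effective normal stress on the slip plane uses the buoyant unit weight γ' = γ_sat − γ_w while the driving shear stress uses γ_sat:
FS = [c' + γ' z cos²β tanφ'] / [γ_sat z sinβ cosβ]
γ' = 21.3 − 9.81 = 11.49 kN/m³
Numerator = 10.7 + 11.49·4.8·cos²15.3°·tan34.0° = 10.7 + 11.49·4.8·0.9304·0.6745 = 45.310 kPa
Denominator = 21.3·4.8·sin15.3°·cos15.3° = 21.3·4.8·0.2639·0.9646 = 26.022 kPa
FS = 45.310 / 26.022 = 1.741

FS = 1.74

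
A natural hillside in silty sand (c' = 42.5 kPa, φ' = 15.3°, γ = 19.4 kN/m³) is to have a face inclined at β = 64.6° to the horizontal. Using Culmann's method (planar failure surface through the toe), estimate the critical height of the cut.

Culmann's analysis gives the critical failure plane at α_cr = (β + φ')/2 = (64.6 + 15.3)/2 = 39.9°, and the critical height
H_c = (4c'/γ) · sinβ cosφ' / [1 − cos(β − φ')]
    = (4·42.5/19.4) · sin64.6°·cos15.3° / [1 − cos(49.3°)]
    = 8.763 · 0.9033·0.9646 / [1 − 0.6521]
    = 8.763 · 0.8713 / 0.3479
    = 21.95 m

H_c = 21.95 m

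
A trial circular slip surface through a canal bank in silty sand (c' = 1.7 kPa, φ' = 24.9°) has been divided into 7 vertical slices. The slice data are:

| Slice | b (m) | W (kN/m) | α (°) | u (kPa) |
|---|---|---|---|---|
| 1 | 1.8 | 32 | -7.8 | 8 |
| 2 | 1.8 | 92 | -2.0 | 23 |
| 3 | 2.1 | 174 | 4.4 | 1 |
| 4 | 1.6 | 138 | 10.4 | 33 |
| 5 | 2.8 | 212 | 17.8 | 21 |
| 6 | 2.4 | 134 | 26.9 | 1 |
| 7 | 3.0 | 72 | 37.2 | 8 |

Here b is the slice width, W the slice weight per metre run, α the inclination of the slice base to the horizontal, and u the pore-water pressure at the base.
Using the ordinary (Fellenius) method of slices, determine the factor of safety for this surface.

FS = 1.55

Ordinary method of slices: FS = Σ[c'·Δl_i + (W_i cosα_i − u_i·Δl_i)·tanφ'] / Σ W_i sinα_i, with Δl_i = b_i / cosα_i.
Slice 1: Δl = 1.8/cos(-7.8°) = 1.817 m; N'_1 = 32·cos(-7.8°) − 8·1.817 = 17.2; c'Δl = 3.09; W sinα = -4.3
Slice 2: Δl = 1.8/cos(-2.0°) = 1.801 m; N'_2 = 92·cos(-2.0°) − 23·1.801 = 50.5; c'Δl = 3.06; W sinα = -3.2
Slice 3: Δl = 2.1/cos4.4° = 2.106 m; N'_3 = 174·cos4.4° − 1·2.106 = 171.4; c'Δl = 3.58; W sinα = 13.3
Slice 4: Δl = 1.6/cos10.4° = 1.627 m; N'_4 = 138·cos10.4° − 33·1.627 = 82.1; c'Δl = 2.77; W sinα = 24.9
Slice 5: Δl = 2.8/cos17.8° = 2.941 m; N'_5 = 212·cos17.8° − 21·2.941 = 140.1; c'Δl = 5.00; W sinα = 64.8
Slice 6: Δl = 2.4/cos26.9° = 2.691 m; N'_6 = 134·cos26.9° − 1·2.691 = 116.8; c'Δl = 4.58; W sinα = 60.6
Slice 7: Δl = 3.0/cos37.2° = 3.766 m; N'_7 = 72·cos37.2° − 8·3.766 = 27.2; c'Δl = 6.40; W sinα = 43.5
Σc'Δl = 28.5 kN/m; ΣN' = 605.2 kN/m; ΣW sinα = 199.7 kN/m
Resisting = 28.5 + 605.2·tan24.9° = 28.5 + 280.9 = 309.4 kN/m
FS = 309.4 / 199.7 = 1.550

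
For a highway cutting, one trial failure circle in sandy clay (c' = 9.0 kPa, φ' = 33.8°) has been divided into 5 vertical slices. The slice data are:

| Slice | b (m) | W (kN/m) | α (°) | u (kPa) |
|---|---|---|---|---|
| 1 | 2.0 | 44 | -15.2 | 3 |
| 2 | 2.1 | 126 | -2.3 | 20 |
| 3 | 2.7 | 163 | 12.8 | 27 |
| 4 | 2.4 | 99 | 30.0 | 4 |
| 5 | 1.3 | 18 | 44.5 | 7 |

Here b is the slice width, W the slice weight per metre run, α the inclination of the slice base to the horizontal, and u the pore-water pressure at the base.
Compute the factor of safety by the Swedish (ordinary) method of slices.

FS = 3.56

Ordinary method of slices: FS = Σ[c'·Δl_i + (W_i cosα_i − u_i·Δl_i)·tanφ'] / Σ W_i sinα_i, with Δl_i = b_i / cosα_i.
Slice 1: Δl = 2.0/cos(-15.2°) = 2.073 m; N'_1 = 44·cos(-15.2°) − 3·2.073 = 36.2; c'Δl = 18.65; W sinα = -11.5
Slice 2: Δl = 2.1/cos(-2.3°) = 2.102 m; N'_2 = 126·cos(-2.3°) − 20·2.102 = 83.9; c'Δl = 18.92; W sinα = -5.1
Slice 3: Δl = 2.7/cos12.8° = 2.769 m; N'_3 = 163·cos12.8° − 27·2.769 = 84.2; c'Δl = 24.92; W sinα = 36.1
Slice 4: Δl = 2.4/cos30.0° = 2.771 m; N'_4 = 99·cos30.0° − 4·2.771 = 74.7; c'Δl = 24.94; W sinα = 49.5
Slice 5: Δl = 1.3/cos44.5° = 1.823 m; N'_5 = 18·cos44.5° − 7·1.823 = 0.1; c'Δl = 16.40; W sinα = 12.6
Σc'Δl = 103.8 kN/m; ΣN' = 279.0 kN/m; ΣW sinα = 81.6 kN/m
Resisting = 103.8 + 279.0·tan33.8° = 103.8 + 186.8 = 290.6 kN/m
FS = 290.6 / 81.6 = 3.560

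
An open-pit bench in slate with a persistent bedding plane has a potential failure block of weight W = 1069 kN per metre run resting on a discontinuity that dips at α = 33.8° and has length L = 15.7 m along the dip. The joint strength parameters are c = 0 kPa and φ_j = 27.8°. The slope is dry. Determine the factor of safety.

FS = 0.79

Resolving the block weight along and normal to the plane and applying the Mohr–Coulomb strength on the joint:
N' = W cosα = 1069·cos33.8° = 888.3 kN/m
Driving force T = W sinα = 1069·sin33.8° = 594.7 kN/m
Resisting force R = c·L + N'·tanφ_j = 0·15.7 + 888.3·tan27.8° = 0.0 + 468.4 = 468.4 kN/m
FS = R / T = 468.4 / 594.7 = 0.788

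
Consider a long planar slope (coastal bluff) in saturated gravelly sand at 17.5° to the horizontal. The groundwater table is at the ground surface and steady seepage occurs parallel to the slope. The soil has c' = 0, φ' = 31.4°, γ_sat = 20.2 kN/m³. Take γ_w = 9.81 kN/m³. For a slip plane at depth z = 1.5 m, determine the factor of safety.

With seepage parallel to the slope and the water table at the surface, the effective normal stress on the slip plane uses the buoyant unit weight γ' = γ_sat − γ_w while the driving shear stress uses γ_sat:
FS = [c' + γ' z cos²β tanφ'] / [γ_sat z sinβ cosβ]
(For c' = 0 this reduces to FS = (γ'/γ_sat)·tanφ'/tanβ.)
γ' = 20.2 − 9.81 = 10.39 kN/m³
Numerator = 0.0 + 10.39·1.5·cos²17.5°·tan31.4° = 0.0 + 10.39·1.5·0.9096·0.6104 = 8.653 kPa
Denominator = 20.2·1.5·sin17.5°·cos17.5° = 20.2·1.5·0.3007·0.9537 = 8.690 kPa
FS = 8.653 / 8.690 = 0.996

FS = 1.00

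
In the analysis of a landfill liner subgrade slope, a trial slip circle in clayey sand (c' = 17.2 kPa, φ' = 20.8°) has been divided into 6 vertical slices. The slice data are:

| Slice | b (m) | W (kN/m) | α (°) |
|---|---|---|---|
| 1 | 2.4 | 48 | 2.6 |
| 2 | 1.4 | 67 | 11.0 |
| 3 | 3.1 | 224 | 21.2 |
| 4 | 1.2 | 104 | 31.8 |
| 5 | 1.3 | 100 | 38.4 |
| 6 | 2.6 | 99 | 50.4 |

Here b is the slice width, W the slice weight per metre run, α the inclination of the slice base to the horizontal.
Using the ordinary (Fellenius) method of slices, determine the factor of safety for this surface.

FS = 1.58

Ordinary method of slices: FS = Σ[c'·Δl_i + (W_i cosα_i)·tanφ'] / Σ W_i sinα_i, with Δl_i = b_i / cosα_i.
Slice 1: Δl = 2.4/cos2.6° = 2.402 m; N'_1 = 48·cos2.6° = 48.0; c'Δl = 41.32; W sinα = 2.2
Slice 2: Δl = 1.4/cos11.0° = 1.426 m; N'_2 = 67·cos11.0° = 65.8; c'Δl = 24.53; W sinα = 12.8
Slice 3: Δl = 3.1/cos21.2° = 3.325 m; N'_3 = 224·cos21.2° = 208.8; c'Δl = 57.19; W sinα = 81.0
Slice 4: Δl = 1.2/cos31.8° = 1.412 m; N'_4 = 104·cos31.8° = 88.4; c'Δl = 24.29; W sinα = 54.8
Slice 5: Δl = 1.3/cos38.4° = 1.659 m; N'_5 = 100·cos38.4° = 78.4; c'Δl = 28.53; W sinα = 62.1
Slice 6: Δl = 2.6/cos50.4° = 4.079 m; N'_6 = 99·cos50.4° = 63.1; c'Δl = 70.16; W sinα = 76.3
Σc'Δl = 246.0 kN/m; ΣN' = 552.4 kN/m; ΣW sinα = 289.2 kN/m
Resisting = 246.0 + 552.4·tan20.8° = 246.0 + 209.8 = 455.9 kN/m
FS = 455.9 / 289.2 = 1.576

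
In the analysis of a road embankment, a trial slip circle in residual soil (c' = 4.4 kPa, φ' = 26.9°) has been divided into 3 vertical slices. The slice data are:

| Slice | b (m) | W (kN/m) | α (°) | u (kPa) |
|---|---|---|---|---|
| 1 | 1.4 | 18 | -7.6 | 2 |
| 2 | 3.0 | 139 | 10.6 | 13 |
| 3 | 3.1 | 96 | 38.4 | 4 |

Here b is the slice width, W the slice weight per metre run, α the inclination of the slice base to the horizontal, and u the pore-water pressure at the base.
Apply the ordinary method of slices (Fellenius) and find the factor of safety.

Ordinary method of slices: FS = Σ[c'·Δl_i + (W_i cosα_i − u_i·Δl_i)·tanφ'] / Σ W_i sinα_i, with Δl_i = b_i / cosα_i.
Slice 1: Δl = 1.4/cos(-7.6°) = 1.412 m; N'_1 = 18·cos(-7.6°) − 2·1.412 = 15.0; c'Δl = 6.21; W sinα = -2.4
Slice 2: Δl = 3.0/cos10.6° = 3.052 m; N'_2 = 139·cos10.6° − 13·3.052 = 97.0; c'Δl = 13.43; W sinα = 25.6
Slice 3: Δl = 3.1/cos38.4° = 3.956 m; N'_3 = 96·cos38.4° − 4·3.956 = 59.4; c'Δl = 17.40; W sinα = 59.6
Σc'Δl = 37.0 kN/m; ΣN' = 171.4 kN/m; ΣW sinα = 82.8 kN/m
Resisting = 37.0 + 171.4·tan26.9° = 37.0 + 86.9 = 124.0 kN/m
FS = 124.0 / 82.8 = 1.497

FS = 1.50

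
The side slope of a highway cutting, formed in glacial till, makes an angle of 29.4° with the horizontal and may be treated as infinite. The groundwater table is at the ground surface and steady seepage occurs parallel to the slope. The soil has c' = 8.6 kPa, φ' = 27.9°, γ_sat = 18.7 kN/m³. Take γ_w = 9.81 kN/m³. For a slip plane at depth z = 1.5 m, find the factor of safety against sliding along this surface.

With seepage parallel to the slope and the water table at the surface, the effective normal stress on the slip plane uses the buoyant unit weight γ' = γ_sat − γ_w while the driving shear stress uses γ_sat:
FS = [c' + γ' z cos²β tanφ'] / [γ_sat z sinβ cosβ]
γ' = 18.7 − 9.81 = 8.89 kN/m³
Numerator = 8.6 + 8.89·1.5·cos²29.4°·tan27.9° = 8.6 + 8.89·1.5·0.7590·0.5295 = 13.959 kPa
Denominator = 18.7·1.5·sin29.4°·cos29.4° = 18.7·1.5·0.4909·0.8712 = 11.996 kPa
FS = 13.959 / 11.996 = 1.164

FS = 1.16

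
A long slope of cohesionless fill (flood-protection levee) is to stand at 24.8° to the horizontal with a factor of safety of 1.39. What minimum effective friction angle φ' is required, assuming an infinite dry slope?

φ' = 32.7°

FS = tanφ'/tanβ ⇒ tanφ' = FS · tanβ = 1.39 · tan24.8° = 0.6423
φ' = arctan(0.6423) = 32.71°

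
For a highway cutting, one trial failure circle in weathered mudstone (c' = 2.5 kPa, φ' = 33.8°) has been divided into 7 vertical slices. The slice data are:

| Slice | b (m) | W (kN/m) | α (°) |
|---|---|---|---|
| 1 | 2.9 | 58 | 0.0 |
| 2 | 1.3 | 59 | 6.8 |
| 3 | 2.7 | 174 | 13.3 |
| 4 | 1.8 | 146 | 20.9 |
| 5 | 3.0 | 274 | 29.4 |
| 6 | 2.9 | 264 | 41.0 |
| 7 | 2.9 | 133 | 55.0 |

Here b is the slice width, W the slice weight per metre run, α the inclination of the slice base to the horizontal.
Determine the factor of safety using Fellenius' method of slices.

FS = 1.32

Ordinary method of slices: FS = Σ[c'·Δl_i + (W_i cosα_i)·tanφ'] / Σ W_i sinα_i, with Δl_i = b_i / cosα_i.
Slice 1: Δl = 2.9/cos0.0° = 2.900 m; N'_1 = 58·cos0.0° = 58.0; c'Δl = 7.25; W sinα = 0.0
Slice 2: Δl = 1.3/cos6.8° = 1.309 m; N'_2 = 59·cos6.8° = 58.6; c'Δl = 3.27; W sinα = 7.0
Slice 3: Δl = 2.7/cos13.3° = 2.774 m; N'_3 = 174·cos13.3° = 169.3; c'Δl = 6.94; W sinα = 40.0
Slice 4: Δl = 1.8/cos20.9° = 1.927 m; N'_4 = 146·cos20.9° = 136.4; c'Δl = 4.82; W sinα = 52.1
Slice 5: Δl = 3.0/cos29.4° = 3.443 m; N'_5 = 274·cos29.4° = 238.7; c'Δl = 8.61; W sinα = 134.5
Slice 6: Δl = 2.9/cos41.0° = 3.843 m; N'_6 = 264·cos41.0° = 199.2; c'Δl = 9.61; W sinα = 173.2
Slice 7: Δl = 2.9/cos55.0° = 5.056 m; N'_7 = 133·cos55.0° = 76.3; c'Δl = 12.64; W sinα = 108.9
Σc'Δl = 53.1 kN/m; ΣN' = 936.6 kN/m; ΣW sinα = 515.8 kN/m
Resisting = 53.1 + 936.6·tan33.8° = 53.1 + 627.0 = 680.1 kN/m
FS = 680.1 / 515.8 = 1.319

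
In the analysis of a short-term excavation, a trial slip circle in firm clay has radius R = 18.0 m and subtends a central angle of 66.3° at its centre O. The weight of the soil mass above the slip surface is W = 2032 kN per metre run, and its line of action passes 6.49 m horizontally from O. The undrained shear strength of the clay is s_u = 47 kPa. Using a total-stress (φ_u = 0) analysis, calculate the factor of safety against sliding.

Taking moments about the centre O, the resisting moment is provided by the undrained shear strength acting along the arc:
Arc length L_a = R·θ = 18.0·(66.3°·π/180) = 18.0·1.1572 = 20.83 m
M_R = s_u·L_a·R = 47·20.83·18.0 = 17621.1 kN·m/m
M_D = W·d = 2032·6.49 = 13187.7 kN·m/m
FS = M_R / M_D = 17621.1 / 13187.7 = 1.336

FS = 1.34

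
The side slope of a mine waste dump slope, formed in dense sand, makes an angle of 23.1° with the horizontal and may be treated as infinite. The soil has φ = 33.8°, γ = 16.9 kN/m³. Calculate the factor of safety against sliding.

For a dry cohesionless infinite slope the factor of safety is FS = tanφ / tanβ.
FS = tan33.8° / tan23.1° = 0.6694 / 0.4265 = 1.569

FS = 1.57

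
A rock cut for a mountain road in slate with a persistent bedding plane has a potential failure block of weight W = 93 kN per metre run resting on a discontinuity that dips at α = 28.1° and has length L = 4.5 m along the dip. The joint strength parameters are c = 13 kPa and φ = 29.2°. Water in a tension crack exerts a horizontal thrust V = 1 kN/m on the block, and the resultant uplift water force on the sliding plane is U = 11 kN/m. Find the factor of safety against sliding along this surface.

Resolving the block weight along and normal to the plane and applying the Mohr–Coulomb strength on the joint:
N' = W cosα − U − V sinα = 93·cos28.1° − 11 − 1·sin28.1° = 70.6 kN/m
Driving force T = W sinα + V cosα = 93·sin28.1° + 1·cos28.1° = 44.7 kN/m
Resisting force R = c·L + N'·tanφ = 13·4.5 + 70.6·tan29.2° = 58.5 + 39.4 = 97.9 kN/m
FS = R / T = 97.9 / 44.7 = 2.192

FS = 2.19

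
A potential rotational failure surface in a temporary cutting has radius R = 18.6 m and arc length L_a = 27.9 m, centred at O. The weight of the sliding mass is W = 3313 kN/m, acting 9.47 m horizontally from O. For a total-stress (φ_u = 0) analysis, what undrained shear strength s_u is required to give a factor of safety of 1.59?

FS = s_u·L_a·R / (W·d), so s_u = FS·W·d / (L_a·R).
s_u = 1.59·3313·9.47 / (27.90·18.6) = 49884.8 / 518.94 = 96.13 kPa

s_u = 96.1 kPa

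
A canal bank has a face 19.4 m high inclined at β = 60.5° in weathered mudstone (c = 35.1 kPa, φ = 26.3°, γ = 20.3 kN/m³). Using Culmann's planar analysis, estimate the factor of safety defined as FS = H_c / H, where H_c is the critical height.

FS = 1.61

H_c = (4c/γ) · sinβ cosφ / [1 − cos(β − φ)]
    = (4·35.1/20.3) · sin60.5°·cos26.3° / [1 − cos34.2°]
    = 6.916 · 0.7803 / 0.1729 = 31.21 m
FS = H_c / H = 31.21 / 19.4 = 1.609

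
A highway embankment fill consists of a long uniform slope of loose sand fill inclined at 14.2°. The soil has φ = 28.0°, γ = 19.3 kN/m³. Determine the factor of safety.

FS = 2.10

For a dry cohesionless infinite slope the factor of safety is FS = tanφ / tanβ.
FS = tan28.0° / tan14.2° = 0.5317 / 0.2530 = 2.101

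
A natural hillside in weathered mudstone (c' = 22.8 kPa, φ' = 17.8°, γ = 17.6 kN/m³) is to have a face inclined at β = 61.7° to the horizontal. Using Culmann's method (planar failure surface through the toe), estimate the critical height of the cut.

Culmann's analysis gives the critical failure plane at α_cr = (β + φ')/2 = (61.7 + 17.8)/2 = 39.8°, and the critical height
H_c = (4c'/γ) · sinβ cosφ' / [1 − cos(β − φ')]
    = (4·22.8/17.6) · sin61.7°·cos17.8° / [1 − cos(43.9°)]
    = 5.182 · 0.8805·0.9521 / [1 − 0.7206]
    = 5.182 · 0.8383 / 0.2794
    = 15.55 m

H_c = 15.55 m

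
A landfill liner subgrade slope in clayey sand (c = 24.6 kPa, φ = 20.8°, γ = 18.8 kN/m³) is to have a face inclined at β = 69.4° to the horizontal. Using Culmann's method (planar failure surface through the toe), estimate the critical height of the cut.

H_c = 13.52 m

Culmann's analysis gives the critical failure plane at α_cr = (β + φ)/2 = (69.4 + 20.8)/2 = 45.1°, and the critical height
H_c = (4c/γ) · sinβ cosφ / [1 − cos(β − φ)]
    = (4·24.6/18.8) · sin69.4°·cos20.8° / [1 − cos(48.6°)]
    = 5.234 · 0.9361·0.9348 / [1 − 0.6613]
    = 5.234 · 0.8751 / 0.3387
    = 13.52 m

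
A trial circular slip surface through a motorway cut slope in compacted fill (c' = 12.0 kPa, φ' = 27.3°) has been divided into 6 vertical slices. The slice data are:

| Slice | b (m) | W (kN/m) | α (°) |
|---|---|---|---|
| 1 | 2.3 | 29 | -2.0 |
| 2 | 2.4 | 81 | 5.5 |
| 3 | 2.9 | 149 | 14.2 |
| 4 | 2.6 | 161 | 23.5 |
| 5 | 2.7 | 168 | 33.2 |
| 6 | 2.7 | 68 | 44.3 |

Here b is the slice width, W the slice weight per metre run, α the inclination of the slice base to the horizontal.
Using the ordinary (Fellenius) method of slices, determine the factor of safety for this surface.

Ordinary method of slices: FS = Σ[c'·Δl_i + (W_i cosα_i)·tanφ'] / Σ W_i sinα_i, with Δl_i = b_i / cosα_i.
Slice 1: Δl = 2.3/cos(-2.0°) = 2.301 m; N'_1 = 29·cos(-2.0°) = 29.0; c'Δl = 27.62; W sinα = -1.0
Slice 2: Δl = 2.4/cos5.5° = 2.411 m; N'_2 = 81·cos5.5° = 80.6; c'Δl = 28.93; W sinα = 7.8
Slice 3: Δl = 2.9/cos14.2° = 2.991 m; N'_3 = 149·cos14.2° = 144.4; c'Δl = 35.90; W sinα = 36.6
Slice 4: Δl = 2.6/cos23.5° = 2.835 m; N'_4 = 161·cos23.5° = 147.6; c'Δl = 34.02; W sinα = 64.2
Slice 5: Δl = 2.7/cos33.2° = 3.227 m; N'_5 = 168·cos33.2° = 140.6; c'Δl = 38.72; W sinα = 92.0
Slice 6: Δl = 2.7/cos44.3° = 3.773 m; N'_6 = 68·cos44.3° = 48.7; c'Δl = 45.27; W sinα = 47.5
Σc'Δl = 210.5 kN/m; ΣN' = 590.9 kN/m; ΣW sinα = 247.0 kN/m
Resisting = 210.5 + 590.9·tan27.3° = 210.5 + 305.0 = 515.5 kN/m
FS = 515.5 / 247.0 = 2.087

FS = 2.09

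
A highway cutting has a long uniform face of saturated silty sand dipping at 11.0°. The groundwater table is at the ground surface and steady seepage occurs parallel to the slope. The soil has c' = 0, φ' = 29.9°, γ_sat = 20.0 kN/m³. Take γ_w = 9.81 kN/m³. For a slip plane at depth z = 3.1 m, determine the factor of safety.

With seepage parallel to the slope and the water table at the surface, the effective normal stress on the slip plane uses the buoyant unit weight γ' = γ_sat − γ_w while the driving shear stress uses γ_sat:
FS = [c' + γ' z cos²β tanφ'] / [γ_sat z sinβ cosβ]
(For c' = 0 this reduces to FS = (γ'/γ_sat)·tanφ'/tanβ.)
γ' = 20.0 − 9.81 = 10.19 kN/m³
Numerator = 0.0 + 10.19·3.1·cos²11.0°·tan29.9° = 0.0 + 10.19·3.1·0.9636·0.5750 = 17.503 kPa
Denominator = 20.0·3.1·sin11.0°·cos11.0° = 20.0·3.1·0.1908·0.9816 = 11.613 kPa
FS = 17.503 / 11.613 = 1.507

FS = 1.51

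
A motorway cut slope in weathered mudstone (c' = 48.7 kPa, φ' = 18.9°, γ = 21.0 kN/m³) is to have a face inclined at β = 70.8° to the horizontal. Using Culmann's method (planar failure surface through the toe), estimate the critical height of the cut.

H_c = 21.64 m

Culmann's analysis gives the critical failure plane at α_cr = (β + φ')/2 = (70.8 + 18.9)/2 = 44.8°, and the critical height
H_c = (4c'/γ) · sinβ cosφ' / [1 − cos(β − φ')]
    = (4·48.7/21.0) · sin70.8°·cos18.9° / [1 − cos(51.9°)]
    = 9.276 · 0.9444·0.9461 / [1 − 0.6170]
    = 9.276 · 0.8935 / 0.3830
    = 21.64 m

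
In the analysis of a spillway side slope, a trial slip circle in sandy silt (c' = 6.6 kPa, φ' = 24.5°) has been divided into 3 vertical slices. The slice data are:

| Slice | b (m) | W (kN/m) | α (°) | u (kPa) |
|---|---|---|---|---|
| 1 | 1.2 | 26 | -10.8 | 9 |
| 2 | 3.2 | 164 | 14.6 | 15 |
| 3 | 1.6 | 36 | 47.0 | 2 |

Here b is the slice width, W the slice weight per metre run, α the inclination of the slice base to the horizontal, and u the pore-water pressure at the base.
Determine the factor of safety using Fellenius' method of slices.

FS = 1.76

Ordinary method of slices: FS = Σ[c'·Δl_i + (W_i cosα_i − u_i·Δl_i)·tanφ'] / Σ W_i sinα_i, with Δl_i = b_i / cosα_i.
Slice 1: Δl = 1.2/cos(-10.8°) = 1.222 m; N'_1 = 26·cos(-10.8°) − 9·1.222 = 14.5; c'Δl = 8.06; W sinα = -4.9
Slice 2: Δl = 3.2/cos14.6° = 3.307 m; N'_2 = 164·cos14.6° − 15·3.307 = 109.1; c'Δl = 21.82; W sinα = 41.3
Slice 3: Δl = 1.6/cos47.0° = 2.346 m; N'_3 = 36·cos47.0° − 2·2.346 = 19.9; c'Δl = 15.48; W sinα = 26.3
Σc'Δl = 45.4 kN/m; ΣN' = 143.5 kN/m; ΣW sinα = 62.8 kN/m
Resisting = 45.4 + 143.5·tan24.5° = 45.4 + 65.4 = 110.8 kN/m
FS = 110.8 / 62.8 = 1.764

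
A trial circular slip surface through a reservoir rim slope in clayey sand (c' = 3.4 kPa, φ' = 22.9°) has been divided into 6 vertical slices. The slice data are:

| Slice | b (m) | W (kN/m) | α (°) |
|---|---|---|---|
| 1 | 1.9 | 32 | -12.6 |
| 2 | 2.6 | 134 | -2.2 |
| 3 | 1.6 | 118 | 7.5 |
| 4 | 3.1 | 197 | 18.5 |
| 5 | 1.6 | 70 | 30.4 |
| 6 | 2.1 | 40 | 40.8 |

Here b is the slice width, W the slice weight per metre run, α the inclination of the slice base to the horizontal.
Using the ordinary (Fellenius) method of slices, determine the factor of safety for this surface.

Ordinary method of slices: FS = Σ[c'·Δl_i + (W_i cosα_i)·tanφ'] / Σ W_i sinα_i, with Δl_i = b_i / cosα_i.
Slice 1: Δl = 1.9/cos(-12.6°) = 1.947 m; N'_1 = 32·cos(-12.6°) = 31.2; c'Δl = 6.62; W sinα = -7.0
Slice 2: Δl = 2.6/cos(-2.2°) = 2.602 m; N'_2 = 134·cos(-2.2°) = 133.9; c'Δl = 8.85; W sinα = -5.1
Slice 3: Δl = 1.6/cos7.5° = 1.614 m; N'_3 = 118·cos7.5° = 117.0; c'Δl = 5.49; W sinα = 15.4
Slice 4: Δl = 3.1/cos18.5° = 3.269 m; N'_4 = 197·cos18.5° = 186.8; c'Δl = 11.11; W sinα = 62.5
Slice 5: Δl = 1.6/cos30.4° = 1.855 m; N'_5 = 70·cos30.4° = 60.4; c'Δl = 6.31; W sinα = 35.4
Slice 6: Δl = 2.1/cos40.8° = 2.774 m; N'_6 = 40·cos40.8° = 30.3; c'Δl = 9.43; W sinα = 26.1
Σc'Δl = 47.8 kN/m; ΣN' = 559.6 kN/m; ΣW sinα = 127.3 kN/m
Resisting = 47.8 + 559.6·tan22.9° = 47.8 + 236.4 = 284.2 kN/m
FS = 284.2 / 127.3 = 2.232

FS = 2.23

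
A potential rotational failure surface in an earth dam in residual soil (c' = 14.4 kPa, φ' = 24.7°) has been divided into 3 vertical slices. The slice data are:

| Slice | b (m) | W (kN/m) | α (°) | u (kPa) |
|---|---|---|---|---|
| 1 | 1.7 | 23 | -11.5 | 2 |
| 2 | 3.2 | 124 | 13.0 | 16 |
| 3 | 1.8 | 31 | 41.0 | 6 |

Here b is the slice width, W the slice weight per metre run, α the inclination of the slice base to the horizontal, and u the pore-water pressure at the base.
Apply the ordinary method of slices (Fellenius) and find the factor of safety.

Ordinary method of slices: FS = Σ[c'·Δl_i + (W_i cosα_i − u_i·Δl_i)·tanφ'] / Σ W_i sinα_i, with Δl_i = b_i / cosα_i.
Slice 1: Δl = 1.7/cos(-11.5°) = 1.735 m; N'_1 = 23·cos(-11.5°) − 2·1.735 = 19.1; c'Δl = 24.98; W sinα = -4.6
Slice 2: Δl = 3.2/cos13.0° = 3.284 m; N'_2 = 124·cos13.0° − 16·3.284 = 68.3; c'Δl = 47.29; W sinα = 27.9
Slice 3: Δl = 1.8/cos41.0° = 2.385 m; N'_3 = 31·cos41.0° − 6·2.385 = 9.1; c'Δl = 34.34; W sinα = 20.3
Σc'Δl = 106.6 kN/m; ΣN' = 96.4 kN/m; ΣW sinα = 43.6 kN/m
Resisting = 106.6 + 96.4·tan24.7° = 106.6 + 44.4 = 151.0 kN/m
FS = 151.0 / 43.6 = 3.459

FS = 3.46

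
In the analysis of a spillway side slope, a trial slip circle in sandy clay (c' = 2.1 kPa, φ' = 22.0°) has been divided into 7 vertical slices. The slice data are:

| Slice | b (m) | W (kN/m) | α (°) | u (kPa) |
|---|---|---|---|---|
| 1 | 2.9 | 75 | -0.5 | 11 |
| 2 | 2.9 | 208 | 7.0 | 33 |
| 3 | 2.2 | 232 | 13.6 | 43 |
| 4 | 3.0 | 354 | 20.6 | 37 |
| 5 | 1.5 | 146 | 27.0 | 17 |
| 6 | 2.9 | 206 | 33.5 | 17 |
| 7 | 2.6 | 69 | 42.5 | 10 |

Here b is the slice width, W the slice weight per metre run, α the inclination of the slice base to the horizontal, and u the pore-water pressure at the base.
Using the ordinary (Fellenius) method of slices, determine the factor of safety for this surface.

FS = 0.78

Ordinary method of slices: FS = Σ[c'·Δl_i + (W_i cosα_i − u_i·Δl_i)·tanφ'] / Σ W_i sinα_i, with Δl_i = b_i / cosα_i.
Slice 1: Δl = 2.9/cos(-0.5°) = 2.900 m; N'_1 = 75·cos(-0.5°) − 11·2.900 = 43.1; c'Δl = 6.09; W sinα = -0.7
Slice 2: Δl = 2.9/cos7.0° = 2.922 m; N'_2 = 208·cos7.0° − 33·2.922 = 110.0; c'Δl = 6.14; W sinα = 25.3
Slice 3: Δl = 2.2/cos13.6° = 2.263 m; N'_3 = 232·cos13.6° − 43·2.263 = 128.2; c'Δl = 4.75; W sinα = 54.6
Slice 4: Δl = 3.0/cos20.6° = 3.205 m; N'_4 = 354·cos20.6° − 37·3.205 = 212.8; c'Δl = 6.73; W sinα = 124.6
Slice 5: Δl = 1.5/cos27.0° = 1.683 m; N'_5 = 146·cos27.0° − 17·1.683 = 101.5; c'Δl = 3.54; W sinα = 66.3
Slice 6: Δl = 2.9/cos33.5° = 3.478 m; N'_6 = 206·cos33.5° − 17·3.478 = 112.7; c'Δl = 7.30; W sinα = 113.7
Slice 7: Δl = 2.6/cos42.5° = 3.526 m; N'_7 = 69·cos42.5° − 10·3.526 = 15.6; c'Δl = 7.41; W sinα = 46.6
Σc'Δl = 42.0 kN/m; ΣN' = 723.8 kN/m; ΣW sinα = 430.4 kN/m
Resisting = 42.0 + 723.8·tan22.0° = 42.0 + 292.4 = 334.4 kN/m
FS = 334.4 / 430.4 = 0.777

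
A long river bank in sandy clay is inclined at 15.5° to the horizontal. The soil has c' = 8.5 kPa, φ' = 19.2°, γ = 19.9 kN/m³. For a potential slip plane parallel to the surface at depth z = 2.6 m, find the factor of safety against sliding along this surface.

FS = 1.89

For an infinite slope with a slip plane parallel to the surface (no pore pressure): FS = [c' + γz cos²β tanφ'] / [γz sinβ cosβ].
γz = 19.9·2.6 = 51.74 kN/m²
Numerator = 8.5 + 51.74·cos²15.5°·tan19.2° = 8.5 + 51.74·0.9286·0.3482 = 25.231 kPa
Denominator = 51.74·sin15.5°·cos15.5° = 51.74·0.2672·0.9636 = 13.324 kPa
FS = 25.231 / 13.324 = 1.894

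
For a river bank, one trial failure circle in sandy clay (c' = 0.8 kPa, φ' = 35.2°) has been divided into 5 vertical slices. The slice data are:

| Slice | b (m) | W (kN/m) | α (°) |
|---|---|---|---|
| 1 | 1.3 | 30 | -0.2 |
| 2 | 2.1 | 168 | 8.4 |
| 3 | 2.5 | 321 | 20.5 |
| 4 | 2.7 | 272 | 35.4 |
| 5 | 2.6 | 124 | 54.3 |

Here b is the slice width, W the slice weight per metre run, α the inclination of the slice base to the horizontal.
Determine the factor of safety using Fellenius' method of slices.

Ordinary method of slices: FS = Σ[c'·Δl_i + (W_i cosα_i)·tanφ'] / Σ W_i sinα_i, with Δl_i = b_i / cosα_i.
Slice 1: Δl = 1.3/cos(-0.2°) = 1.300 m; N'_1 = 30·cos(-0.2°) = 30.0; c'Δl = 1.04; W sinα = -0.1
Slice 2: Δl = 2.1/cos8.4° = 2.123 m; N'_2 = 168·cos8.4° = 166.2; c'Δl = 1.70; W sinα = 24.5
Slice 3: Δl = 2.5/cos20.5° = 2.669 m; N'_3 = 321·cos20.5° = 300.7; c'Δl = 2.14; W sinα = 112.4
Slice 4: Δl = 2.7/cos35.4° = 3.312 m; N'_4 = 272·cos35.4° = 221.7; c'Δl = 2.65; W sinα = 157.6
Slice 5: Δl = 2.6/cos54.3° = 4.456 m; N'_5 = 124·cos54.3° = 72.4; c'Δl = 3.56; W sinα = 100.7
Σc'Δl = 11.1 kN/m; ΣN' = 790.9 kN/m; ΣW sinα = 395.1 kN/m
Resisting = 11.1 + 790.9·tan35.2° = 11.1 + 557.9 = 569.0 kN/m
FS = 569.0 / 395.1 = 1.440

FS = 1.44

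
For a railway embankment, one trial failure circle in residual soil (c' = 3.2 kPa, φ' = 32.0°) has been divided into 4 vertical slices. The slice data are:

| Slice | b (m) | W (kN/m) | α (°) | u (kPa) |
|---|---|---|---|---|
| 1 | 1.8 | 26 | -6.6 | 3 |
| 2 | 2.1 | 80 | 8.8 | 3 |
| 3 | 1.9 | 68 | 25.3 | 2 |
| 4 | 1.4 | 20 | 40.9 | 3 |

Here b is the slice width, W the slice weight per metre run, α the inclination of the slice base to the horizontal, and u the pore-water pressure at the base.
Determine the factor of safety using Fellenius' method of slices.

Ordinary method of slices: FS = Σ[c'·Δl_i + (W_i cosα_i − u_i·Δl_i)·tanφ'] / Σ W_i sinα_i, with Δl_i = b_i / cosα_i.
Slice 1: Δl = 1.8/cos(-6.6°) = 1.812 m; N'_1 = 26·cos(-6.6°) − 3·1.812 = 20.4; c'Δl = 5.80; W sinα = -3.0
Slice 2: Δl = 2.1/cos8.8° = 2.125 m; N'_2 = 80·cos8.8° − 3·2.125 = 72.7; c'Δl = 6.80; W sinα = 12.2
Slice 3: Δl = 1.9/cos25.3° = 2.102 m; N'_3 = 68·cos25.3° − 2·2.102 = 57.3; c'Δl = 6.73; W sinα = 29.1
Slice 4: Δl = 1.4/cos40.9° = 1.852 m; N'_4 = 20·cos40.9° − 3·1.852 = 9.6; c'Δl = 5.93; W sinα = 13.1
Σc'Δl = 25.3 kN/m; ΣN' = 159.9 kN/m; ΣW sinα = 51.4 kN/m
Resisting = 25.3 + 159.9·tan32.0° = 25.3 + 99.9 = 125.2 kN/m
FS = 125.2 / 51.4 = 2.435

FS = 2.44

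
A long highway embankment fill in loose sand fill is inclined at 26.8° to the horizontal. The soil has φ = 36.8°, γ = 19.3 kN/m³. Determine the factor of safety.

FS = 1.48

For a dry cohesionless infinite slope the factor of safety is FS = tanφ / tanβ.
FS = tan36.8° / tan26.8° = 0.7481 / 0.5051 = 1.481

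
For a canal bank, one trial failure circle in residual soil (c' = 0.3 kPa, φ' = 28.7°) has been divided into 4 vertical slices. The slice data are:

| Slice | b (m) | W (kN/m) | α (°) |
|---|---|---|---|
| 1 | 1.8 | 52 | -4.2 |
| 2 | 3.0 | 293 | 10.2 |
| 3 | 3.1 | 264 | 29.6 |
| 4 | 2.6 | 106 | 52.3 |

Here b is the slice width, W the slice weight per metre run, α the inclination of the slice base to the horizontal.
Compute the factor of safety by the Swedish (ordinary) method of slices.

Ordinary method of slices: FS = Σ[c'·Δl_i + (W_i cosα_i)·tanφ'] / Σ W_i sinα_i, with Δl_i = b_i / cosα_i.
Slice 1: Δl = 1.8/cos(-4.2°) = 1.805 m; N'_1 = 52·cos(-4.2°) = 51.9; c'Δl = 0.54; W sinα = -3.8
Slice 2: Δl = 3.0/cos10.2° = 3.048 m; N'_2 = 293·cos10.2° = 288.4; c'Δl = 0.91; W sinα = 51.9
Slice 3: Δl = 3.1/cos29.6° = 3.565 m; N'_3 = 264·cos29.6° = 229.5; c'Δl = 1.07; W sinα = 130.4
Slice 4: Δl = 2.6/cos52.3° = 4.252 m; N'_4 = 106·cos52.3° = 64.8; c'Δl = 1.28; W sinα = 83.9
Σc'Δl = 3.8 kN/m; ΣN' = 634.6 kN/m; ΣW sinα = 262.3 kN/m
Resisting = 3.8 + 634.6·tan28.7° = 3.8 + 347.4 = 351.2 kN/m
FS = 351.2 / 262.3 = 1.339

FS = 1.34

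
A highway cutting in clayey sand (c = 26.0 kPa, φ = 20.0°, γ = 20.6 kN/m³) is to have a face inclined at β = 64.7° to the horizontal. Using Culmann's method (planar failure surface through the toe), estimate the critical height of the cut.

Culmann's analysis gives the critical failure plane at α_cr = (β + φ)/2 = (64.7 + 20.0)/2 = 42.4°, and the critical height
H_c = (4c/γ) · sinβ cosφ / [1 − cos(β − φ)]
    = (4·26.0/20.6) · sin64.7°·cos20.0° / [1 − cos(44.7°)]
    = 5.049 · 0.9041·0.9397 / [1 − 0.7108]
    = 5.049 · 0.8496 / 0.2892
    = 14.83 m

H_c = 14.83 m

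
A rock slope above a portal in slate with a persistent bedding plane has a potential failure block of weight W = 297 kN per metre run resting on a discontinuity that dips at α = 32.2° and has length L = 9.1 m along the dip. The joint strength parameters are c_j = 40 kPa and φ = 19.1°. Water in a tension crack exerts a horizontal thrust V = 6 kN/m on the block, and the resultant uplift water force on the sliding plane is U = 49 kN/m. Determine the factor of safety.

FS = 2.65

Resolving the block weight along and normal to the plane and applying the Mohr–Coulomb strength on the joint:
N' = W cosα − U − V sinα = 297·cos32.2° − 49 − 6·sin32.2° = 199.1 kN/m
Driving force T = W sinα + V cosα = 297·sin32.2° + 6·cos32.2° = 163.3 kN/m
Resisting force R = c_j·L + N'·tanφ = 40·9.1 + 199.1·tan19.1° = 364.0 + 69.0 = 433.0 kN/m
FS = R / T = 433.0 / 163.3 = 2.651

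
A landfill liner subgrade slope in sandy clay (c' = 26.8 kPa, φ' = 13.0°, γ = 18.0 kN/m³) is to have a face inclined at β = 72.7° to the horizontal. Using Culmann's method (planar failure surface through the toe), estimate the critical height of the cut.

Culmann's analysis gives the critical failure plane at α_cr = (β + φ')/2 = (72.7 + 13.0)/2 = 42.9°, and the critical height
H_c = (4c'/γ) · sinβ cosφ' / [1 − cos(β − φ')]
    = (4·26.8/18.0) · sin72.7°·cos13.0° / [1 − cos(59.7°)]
    = 5.956 · 0.9548·0.9744 / [1 − 0.5045]
    = 5.956 · 0.9303 / 0.4955
    = 11.18 m

H_c = 11.18 m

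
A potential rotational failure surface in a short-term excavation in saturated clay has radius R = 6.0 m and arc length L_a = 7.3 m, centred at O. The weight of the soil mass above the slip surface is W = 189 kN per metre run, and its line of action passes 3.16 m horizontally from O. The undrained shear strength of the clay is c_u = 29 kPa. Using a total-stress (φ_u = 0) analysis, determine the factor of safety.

FS = 2.13

Taking moments about the centre O, the resisting moment is provided by the undrained shear strength acting along the arc:
M_R = c_u·L_a·R = 29·7.30·6.0 = 1270.2 kN·m/m
M_D = W·d = 189·3.16 = 597.2 kN·m/m
FS = M_R / M_D = 1270.2 / 597.2 = 2.127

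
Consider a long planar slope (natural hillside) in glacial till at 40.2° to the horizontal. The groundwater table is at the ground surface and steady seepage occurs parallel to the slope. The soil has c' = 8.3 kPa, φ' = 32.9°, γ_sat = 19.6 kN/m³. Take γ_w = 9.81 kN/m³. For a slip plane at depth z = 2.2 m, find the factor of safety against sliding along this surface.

FS = 0.77

With seepage parallel to the slope and the water table at the surface, the effective normal stress on the slip plane uses the buoyant unit weight γ' = γ_sat − γ_w while the driving shear stress uses γ_sat:
FS = [c' + γ' z cos²β tanφ'] / [γ_sat z sinβ cosβ]
γ' = 19.6 − 9.81 = 9.79 kN/m³
Numerator = 8.3 + 9.79·2.2·cos²40.2°·tan32.9° = 8.3 + 9.79·2.2·0.5834·0.6469 = 16.429 kPa
Denominator = 19.6·2.2·sin40.2°·cos40.2° = 19.6·2.2·0.6455·0.7638 = 21.258 kPa
FS = 16.429 / 21.258 = 0.773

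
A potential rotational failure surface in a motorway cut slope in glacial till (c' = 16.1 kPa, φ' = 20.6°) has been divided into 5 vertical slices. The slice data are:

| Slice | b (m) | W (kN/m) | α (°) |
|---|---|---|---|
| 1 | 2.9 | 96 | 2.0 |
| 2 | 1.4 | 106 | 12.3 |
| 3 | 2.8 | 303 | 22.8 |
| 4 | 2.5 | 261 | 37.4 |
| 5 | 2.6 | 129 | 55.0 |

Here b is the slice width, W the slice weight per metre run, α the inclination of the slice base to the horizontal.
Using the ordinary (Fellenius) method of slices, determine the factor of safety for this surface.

Ordinary method of slices: FS = Σ[c'·Δl_i + (W_i cosα_i)·tanφ'] / Σ W_i sinα_i, with Δl_i = b_i / cosα_i.
Slice 1: Δl = 2.9/cos2.0° = 2.902 m; N'_1 = 96·cos2.0° = 95.9; c'Δl = 46.72; W sinα = 3.4
Slice 2: Δl = 1.4/cos12.3° = 1.433 m; N'_2 = 106·cos12.3° = 103.6; c'Δl = 23.07; W sinα = 22.6
Slice 3: Δl = 2.8/cos22.8° = 3.037 m; N'_3 = 303·cos22.8° = 279.3; c'Δl = 48.90; W sinα = 117.4
Slice 4: Δl = 2.5/cos37.4° = 3.147 m; N'_4 = 261·cos37.4° = 207.3; c'Δl = 50.67; W sinα = 158.5
Slice 5: Δl = 2.6/cos55.0° = 4.533 m; N'_5 = 129·cos55.0° = 74.0; c'Δl = 72.98; W sinα = 105.7
Σc'Δl = 242.3 kN/m; ΣN' = 760.2 kN/m; ΣW sinα = 407.5 kN/m
Resisting = 242.3 + 760.2·tan20.6° = 242.3 + 285.7 = 528.1 kN/m
FS = 528.1 / 407.5 = 1.296

FS = 1.30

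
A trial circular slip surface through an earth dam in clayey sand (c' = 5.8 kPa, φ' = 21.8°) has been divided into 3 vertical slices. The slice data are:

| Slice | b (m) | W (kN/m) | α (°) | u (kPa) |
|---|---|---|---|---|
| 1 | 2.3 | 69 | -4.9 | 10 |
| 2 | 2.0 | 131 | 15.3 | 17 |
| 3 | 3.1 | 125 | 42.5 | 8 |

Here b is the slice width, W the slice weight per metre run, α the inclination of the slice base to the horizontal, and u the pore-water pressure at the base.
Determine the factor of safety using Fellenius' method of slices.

Ordinary method of slices: FS = Σ[c'·Δl_i + (W_i cosα_i − u_i·Δl_i)·tanφ'] / Σ W_i sinα_i, with Δl_i = b_i / cosα_i.
Slice 1: Δl = 2.3/cos(-4.9°) = 2.308 m; N'_1 = 69·cos(-4.9°) − 10·2.308 = 45.7; c'Δl = 13.39; W sinα = -5.9
Slice 2: Δl = 2.0/cos15.3° = 2.073 m; N'_2 = 131·cos15.3° − 17·2.073 = 91.1; c'Δl = 12.03; W sinα = 34.6
Slice 3: Δl = 3.1/cos42.5° = 4.205 m; N'_3 = 125·cos42.5° − 8·4.205 = 58.5; c'Δl = 24.39; W sinα = 84.4
Σc'Δl = 49.8 kN/m; ΣN' = 195.3 kN/m; ΣW sinα = 113.1 kN/m
Resisting = 49.8 + 195.3·tan21.8° = 49.8 + 78.1 = 127.9 kN/m
FS = 127.9 / 113.1 = 1.131

FS = 1.13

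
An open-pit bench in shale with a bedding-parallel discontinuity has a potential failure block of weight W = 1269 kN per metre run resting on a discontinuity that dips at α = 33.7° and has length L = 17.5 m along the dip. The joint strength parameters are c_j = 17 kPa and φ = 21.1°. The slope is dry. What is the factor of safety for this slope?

FS = 1.00

Resolving the block weight along and normal to the plane and applying the Mohr–Coulomb strength on the joint:
N' = W cosα = 1269·cos33.7° = 1055.7 kN/m
Driving force T = W sinα = 1269·sin33.7° = 704.1 kN/m
Resisting force R = c_j·L + N'·tanφ = 17·17.5 + 1055.7·tan21.1° = 297.5 + 407.4 = 704.9 kN/m
FS = R / T = 704.9 / 704.1 = 1.001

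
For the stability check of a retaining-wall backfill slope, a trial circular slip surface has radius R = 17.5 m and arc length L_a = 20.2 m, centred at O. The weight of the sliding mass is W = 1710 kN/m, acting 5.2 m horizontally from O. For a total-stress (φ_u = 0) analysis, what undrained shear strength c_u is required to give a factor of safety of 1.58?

FS = c_u·L_a·R / (W·d), so c_u = FS·W·d / (L_a·R).
c_u = 1.58·1710·5.2 / (20.20·17.5) = 14049.4 / 353.50 = 39.74 kPa

c_u = 39.7 kPa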